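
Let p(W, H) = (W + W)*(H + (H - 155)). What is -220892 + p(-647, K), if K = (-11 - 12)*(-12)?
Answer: -734610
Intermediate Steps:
K = 276 (K = -23*(-12) = 276)
p(W, H) = 2*W*(-155 + 2*H) (p(W, H) = (2*W)*(H + (-155 + H)) = (2*W)*(-155 + 2*H) = 2*W*(-155 + 2*H))
-220892 + p(-647, K) = -220892 + 2*(-647)*(-155 + 2*276) = -220892 + 2*(-647)*(-155 + 552) = -220892 + 2*(-647)*397 = -220892 - 513718 = -734610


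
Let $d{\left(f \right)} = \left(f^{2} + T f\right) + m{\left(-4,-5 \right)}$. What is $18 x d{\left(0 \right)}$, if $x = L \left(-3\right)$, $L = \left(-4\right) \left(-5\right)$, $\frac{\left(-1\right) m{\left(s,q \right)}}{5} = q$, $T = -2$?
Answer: $-27000$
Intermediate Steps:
$m{\left(s,q \right)} = - 5 q$
$L = 20$
$d{\left(f \right)} = 25 + f^{2} - 2 f$ ($d{\left(f \right)} = \left(f^{2} - 2 f\right) - -25 = \left(f^{2} - 2 f\right) + 25 = 25 + f^{2} - 2 f$)
$x = -60$ ($x = 20 \left(-3\right) = -60$)
$18 x d{\left(0 \right)} = 18 \left(-60\right) \left(25 + 0^{2} - 0\right) = - 1080 \left(25 + 0 + 0\right) = \left(-1080\right) 25 = -27000$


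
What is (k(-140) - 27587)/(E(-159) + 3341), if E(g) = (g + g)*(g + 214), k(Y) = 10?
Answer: 27577/14149 ≈ 1.9490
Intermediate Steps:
E(g) = 2*g*(214 + g) (E(g) = (2*g)*(214 + g) = 2*g*(214 + g))
(k(-140) - 27587)/(E(-159) + 3341) = (10 - 27587)/(2*(-159)*(214 - 159) + 3341) = -27577/(2*(-159)*55 + 3341) = -27577/(-17490 + 3341) = -27577/(-14149) = -27577*(-1/14149) = 27577/14149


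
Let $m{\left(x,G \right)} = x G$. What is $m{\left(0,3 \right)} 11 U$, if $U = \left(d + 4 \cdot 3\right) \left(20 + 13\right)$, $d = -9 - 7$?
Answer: $0$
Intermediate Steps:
$m{\left(x,G \right)} = G x$
$d = -16$
$U = -132$ ($U = \left(-16 + 4 \cdot 3\right) \left(20 + 13\right) = \left(-16 + 12\right) 33 = \left(-4\right) 33 = -132$)
$m{\left(0,3 \right)} 11 U = 3 \cdot 0 \cdot 11 \left(-132\right) = 0 \cdot 11 \left(-132\right) = 0 \left(-132\right) = 0$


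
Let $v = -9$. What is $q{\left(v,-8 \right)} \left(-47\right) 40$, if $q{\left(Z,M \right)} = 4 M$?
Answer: $60160$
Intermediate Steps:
$q{\left(v,-8 \right)} \left(-47\right) 40 = 4 \left(-8\right) \left(-47\right) 40 = \left(-32\right) \left(-47\right) 40 = 1504 \cdot 40 = 60160$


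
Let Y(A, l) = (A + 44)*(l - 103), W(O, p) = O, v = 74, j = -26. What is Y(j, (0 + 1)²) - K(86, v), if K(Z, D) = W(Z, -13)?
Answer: -1922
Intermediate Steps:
K(Z, D) = Z
Y(A, l) = (-103 + l)*(44 + A) (Y(A, l) = (44 + A)*(-103 + l) = (-103 + l)*(44 + A))
Y(j, (0 + 1)²) - K(86, v) = (-4532 - 103*(-26) + 44*(0 + 1)² - 26*(0 + 1)²) - 1*86 = (-4532 + 2678 + 44*1² - 26*1²) - 86 = (-4532 + 2678 + 44*1 - 26*1) - 86 = (-4532 + 2678 + 44 - 26) - 86 = -1836 - 86 = -1922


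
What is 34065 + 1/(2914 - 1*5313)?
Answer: 81721934/2399 ≈ 34065.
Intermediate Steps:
34065 + 1/(2914 - 1*5313) = 34065 + 1/(2914 - 5313) = 34065 + 1/(-2399) = 34065 - 1/2399 = 81721934/2399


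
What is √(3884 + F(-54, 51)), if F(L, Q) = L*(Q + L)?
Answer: 17*√14 ≈ 63.608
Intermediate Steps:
F(L, Q) = L*(L + Q)
√(3884 + F(-54, 51)) = √(3884 - 54*(-54 + 51)) = √(3884 - 54*(-3)) = √(3884 + 162) = √4046 = 17*√14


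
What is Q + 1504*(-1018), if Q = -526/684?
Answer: -523626887/342 ≈ -1.5311e+6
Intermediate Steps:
Q = -263/342 (Q = -526*1/684 = -263/342 ≈ -0.76901)
Q + 1504*(-1018) = -263/342 + 1504*(-1018) = -263/342 - 1531072 = -523626887/342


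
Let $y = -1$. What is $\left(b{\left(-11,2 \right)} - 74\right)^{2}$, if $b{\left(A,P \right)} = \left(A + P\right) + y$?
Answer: $7056$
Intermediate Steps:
$b{\left(A,P \right)} = -1 + A + P$ ($b{\left(A,P \right)} = \left(A + P\right) - 1 = -1 + A + P$)
$\left(b{\left(-11,2 \right)} - 74\right)^{2} = \left(\left(-1 - 11 + 2\right) - 74\right)^{2} = \left(-10 - 74\right)^{2} = \left(-84\right)^{2} = 7056$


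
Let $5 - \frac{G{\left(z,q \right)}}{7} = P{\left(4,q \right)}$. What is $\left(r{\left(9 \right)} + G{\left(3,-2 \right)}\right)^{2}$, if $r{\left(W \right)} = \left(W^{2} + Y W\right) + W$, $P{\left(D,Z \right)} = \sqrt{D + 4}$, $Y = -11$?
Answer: $1068 - 728 \sqrt{2} \approx 38.453$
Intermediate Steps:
$P{\left(D,Z \right)} = \sqrt{4 + D}$
$G{\left(z,q \right)} = 35 - 14 \sqrt{2}$ ($G{\left(z,q \right)} = 35 - 7 \sqrt{4 + 4} = 35 - 7 \sqrt{8} = 35 - 7 \cdot 2 \sqrt{2} = 35 - 14 \sqrt{2}$)
$r{\left(W \right)} = W^{2} - 10 W$ ($r{\left(W \right)} = \left(W^{2} - 11 W\right) + W = W^{2} - 10 W$)
$\left(r{\left(9 \right)} + G{\left(3,-2 \right)}\right)^{2} = \left(9 \left(-10 + 9\right) + \left(35 - 14 \sqrt{2}\right)\right)^{2} = \left(9 \left(-1\right) + \left(35 - 14 \sqrt{2}\right)\right)^{2} = \left(-9 + \left(35 - 14 \sqrt{2}\right)\right)^{2} = \left(26 - 14 \sqrt{2}\right)^{2}$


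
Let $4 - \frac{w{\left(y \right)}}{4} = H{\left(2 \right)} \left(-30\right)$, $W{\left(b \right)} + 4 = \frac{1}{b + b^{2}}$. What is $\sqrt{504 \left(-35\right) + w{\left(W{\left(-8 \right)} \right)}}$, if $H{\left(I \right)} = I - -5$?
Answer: $4 i \sqrt{1049} \approx 129.55 i$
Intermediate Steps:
$W{\left(b \right)} = -4 + \frac{1}{b + b^{2}}$
$H{\left(I \right)} = 5 + I$ ($H{\left(I \right)} = I + 5 = 5 + I$)
$w{\left(y \right)} = 856$ ($w{\left(y \right)} = 16 - 4 \left(5 + 2\right) \left(-30\right) = 16 - 4 \cdot 7 \left(-30\right) = 16 - -840 = 16 + 840 = 856$)
$\sqrt{504 \left(-35\right) + w{\left(W{\left(-8 \right)} \right)}} = \sqrt{504 \left(-35\right) + 856} = \sqrt{-17640 + 856} = \sqrt{-16784} = 4 i \sqrt{1049}$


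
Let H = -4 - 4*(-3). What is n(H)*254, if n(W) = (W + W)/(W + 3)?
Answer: 4064/11 ≈ 369.45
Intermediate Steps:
H = 8 (H = -4 + 12 = 8)
n(W) = 2*W/(3 + W) (n(W) = (2*W)/(3 + W) = 2*W/(3 + W))
n(H)*254 = (2*8/(3 + 8))*254 = (2*8/11)*254 = (2*8*(1/11))*254 = (16/11)*254 = 4064/11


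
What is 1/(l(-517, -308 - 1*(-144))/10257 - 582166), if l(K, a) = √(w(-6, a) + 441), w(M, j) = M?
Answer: -20415794907378/11885381658048620603 - 3419*√435/11885381658048620603 ≈ -1.7177e-6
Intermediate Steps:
l(K, a) = √435 (l(K, a) = √(-6 + 441) = √435)
1/(l(-517, -308 - 1*(-144))/10257 - 582166) = 1/(√435/10257 - 582166) = 1/(-582166 + √435/10257)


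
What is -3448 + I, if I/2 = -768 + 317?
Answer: -4350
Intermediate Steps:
I = -902 (I = 2*(-768 + 317) = 2*(-451) = -902)
-3448 + I = -3448 - 902 = -4350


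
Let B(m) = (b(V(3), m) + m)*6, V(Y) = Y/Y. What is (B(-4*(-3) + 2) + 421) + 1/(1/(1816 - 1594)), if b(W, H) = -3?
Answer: 709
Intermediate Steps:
V(Y) = 1
B(m) = -18 + 6*m (B(m) = (-3 + m)*6 = -18 + 6*m)
(B(-4*(-3) + 2) + 421) + 1/(1/(1816 - 1594)) = ((-18 + 6*(-4*(-3) + 2)) + 421) + 1/(1/(1816 - 1594)) = ((-18 + 6*(12 + 2)) + 421) + 1/(1/222) = ((-18 + 6*14) + 421) + 1/(1/222) = ((-18 + 84) + 421) + 222 = (66 + 421) + 222 = 487 + 222 = 709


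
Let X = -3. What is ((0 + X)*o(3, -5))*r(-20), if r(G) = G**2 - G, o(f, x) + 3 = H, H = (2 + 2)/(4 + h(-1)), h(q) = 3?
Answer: 3060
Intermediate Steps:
H = 4/7 (H = (2 + 2)/(4 + 3) = 4/7 ≈ 0.57143)
o(f, x) = -17/7 (o(f, x) = -3 + 4/7 = -17/7)
((0 + X)*o(3, -5))*r(-20) = ((0 - 3)*(-17/7))*(-20*(-1 - 20)) = (-3*(-17/7))*(-20*(-21)) = (51/7)*420 = 3060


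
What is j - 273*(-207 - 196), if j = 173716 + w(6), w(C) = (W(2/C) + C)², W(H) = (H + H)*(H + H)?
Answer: 22985899/81 ≈ 2.8378e+5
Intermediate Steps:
W(H) = 4*H² (W(H) = (2*H)*(2*H) = 4*H²)
w(C) = (C + 16/C²)² (w(C) = (4*(2/C)² + C)² = (4*(4/C²) + C)² = (16/C² + C)² = (C + 16/C²)²)
j = 14074360/81 (j = 173716 + (16 + 6³)²/6⁴ = 173716 + (16 + 216)²/1296 = 173716 + (1/1296)*232² = 173716 + (1/1296)*53824 = 173716 + 3364/81 = 14074360/81 ≈ 1.7376e+5)
j - 273*(-207 - 196) = 14074360/81 - 273*(-207 - 196) = 14074360/81 - 273*(-403) = 14074360/81 - 1*(-110019) = 14074360/81 + 110019 = 22985899/81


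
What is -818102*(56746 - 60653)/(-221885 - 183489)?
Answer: -1598162257/202687 ≈ -7884.9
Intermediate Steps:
-818102*(56746 - 60653)/(-221885 - 183489) = -818102/((-405374/(-3907))) = -818102/((-405374*(-1/3907))) = -818102/405374/3907 = -818102*3907/405374 = -1598162257/202687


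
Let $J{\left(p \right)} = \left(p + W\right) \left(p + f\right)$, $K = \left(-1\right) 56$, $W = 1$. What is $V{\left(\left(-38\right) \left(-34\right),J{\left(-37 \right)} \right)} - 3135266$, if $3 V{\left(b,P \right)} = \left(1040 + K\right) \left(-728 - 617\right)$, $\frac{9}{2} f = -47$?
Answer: $-3576426$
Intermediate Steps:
$f = - \frac{94}{9}$ ($f = \frac{2}{9} \left(-47\right) = - \frac{94}{9} \approx -10.444$)
$K = -56$
$J{\left(p \right)} = \left(1 + p\right) \left(- \frac{94}{9} + p\right)$ ($J{\left(p \right)} = \left(p + 1\right) \left(p - \frac{94}{9}\right) = \left(1 + p\right) \left(- \frac{94}{9} + p\right)$)
$V{\left(b,P \right)} = -441160$ ($V{\left(b,P \right)} = \frac{\left(1040 - 56\right) \left(-728 - 617\right)}{3} = \frac{984 \left(-1345\right)}{3} = \frac{1}{3} \left(-1323480\right) = -441160$)
$V{\left(\left(-38\right) \left(-34\right),J{\left(-37 \right)} \right)} - 3135266 = -441160 - 3135266 = -3576426$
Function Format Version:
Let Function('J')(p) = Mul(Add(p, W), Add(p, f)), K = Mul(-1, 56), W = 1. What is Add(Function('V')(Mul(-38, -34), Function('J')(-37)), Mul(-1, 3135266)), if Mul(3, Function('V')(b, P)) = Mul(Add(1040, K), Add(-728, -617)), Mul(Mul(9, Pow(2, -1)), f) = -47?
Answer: -3576426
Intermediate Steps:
f = Rational(-94, 9) (f = Mul(Rational(2, 9), -47) = Rational(-94, 9) ≈ -10.444)
K = -56
Function('J')(p) = Mul(Add(1, p), Add(Rational(-94, 9), p)) (Function('J')(p) = Mul(Add(p, 1), Add(p, Rational(-94, 9))) = Mul(Add(1, p), Add(Rational(-94, 9), p)))
Function('V')(b, P) = -441160 (Function('V')(b, P) = Mul(Rational(1, 3), Mul(Add(1040, -56), Add(-728, -617))) = Mul(Rational(1, 3), Mul(984, -1345)) = Mul(Rational(1, 3), -1323480) = -441160)
Add(Function('V')(Mul(-38, -34), Function('J')(-37)), Mul(-1, 3135266)) = Add(-441160, Mul(-1, 3135266)) = Add(-441160, -3135266) = -3576426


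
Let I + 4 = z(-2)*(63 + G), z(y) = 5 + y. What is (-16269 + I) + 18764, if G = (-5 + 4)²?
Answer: 2683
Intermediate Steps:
G = 1 (G = (-1)² = 1)
I = 188 (I = -4 + (5 - 2)*(63 + 1) = -4 + 3*64 = -4 + 192 = 188)
(-16269 + I) + 18764 = (-16269 + 188) + 18764 = -16081 + 18764 = 2683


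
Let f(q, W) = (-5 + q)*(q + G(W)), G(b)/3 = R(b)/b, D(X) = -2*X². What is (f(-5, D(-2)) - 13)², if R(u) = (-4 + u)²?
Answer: 332929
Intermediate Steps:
G(b) = 3*(-4 + b)²/b (G(b) = 3*((-4 + b)²/b) = 3*(-4 + b)²/b)
f(q, W) = (-5 + q)*(q + 3*(-4 + W)²/W)
(f(-5, D(-2)) - 13)² = ((-15*(-4 - 2*(-2)²)² + 3*(-5)*(-4 - 2*(-2)²)² - 2*(-2)²*(-5)*(-5 - 5))/((-2*(-2)²)) - 13)² = ((-15*(-4 - 2*4)² + 3*(-5)*(-4 - 2*4)² - 2*4*(-5)*(-10))/((-2*4)) - 13)² = ((-15*(-4 - 8)² + 3*(-5)*(-4 - 8)² - 8*(-5)*(-10))/(-8) - 13)² = (-(-15*(-12)² + 3*(-5)*(-12)² - 400)/8 - 13)² = (-(-15*144 + 3*(-5)*144 - 400)/8 - 13)² = (-(-2160 - 2160 - 400)/8 - 13)² = (-⅛*(-4720) - 13)² = (590 - 13)² = 577² = 332929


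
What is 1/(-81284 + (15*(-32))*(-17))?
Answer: -1/73124 ≈ -1.3675e-5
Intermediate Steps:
1/(-81284 + (15*(-32))*(-17)) = 1/(-81284 - 480*(-17)) = 1/(-81284 + 8160) = 1/(-73124) = -1/73124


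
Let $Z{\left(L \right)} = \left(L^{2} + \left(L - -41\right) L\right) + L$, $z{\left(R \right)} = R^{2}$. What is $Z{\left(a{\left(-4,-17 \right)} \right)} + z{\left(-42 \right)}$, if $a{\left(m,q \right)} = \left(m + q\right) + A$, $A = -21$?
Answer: $3528$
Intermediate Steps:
$a{\left(m,q \right)} = -21 + m + q$ ($a{\left(m,q \right)} = \left(m + q\right) - 21 = -21 + m + q$)
$Z{\left(L \right)} = L + L^{2} + L \left(41 + L\right)$ ($Z{\left(L \right)} = \left(L^{2} + \left(L + 41\right) L\right) + L = \left(L^{2} + \left(41 + L\right) L\right) + L = \left(L^{2} + L \left(41 + L\right)\right) + L = L + L^{2} + L \left(41 + L\right)$)
$Z{\left(a{\left(-4,-17 \right)} \right)} + z{\left(-42 \right)} = 2 \left(-21 - 4 - 17\right) \left(21 - 42\right) + \left(-42\right)^{2} = 2 \left(-42\right) \left(21 - 42\right) + 1764 = 2 \left(-42\right) \left(-21\right) + 1764 = 1764 + 1764 = 3528$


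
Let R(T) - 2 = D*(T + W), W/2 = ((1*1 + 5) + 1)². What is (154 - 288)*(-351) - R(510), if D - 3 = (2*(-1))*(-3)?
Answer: 41560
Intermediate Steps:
D = 9 (D = 3 + (2*(-1))*(-3) = 3 - 2*(-3) = 3 + 6 = 9)
W = 98 (W = 2*((1*1 + 5) + 1)² = 2*((1 + 5) + 1)² = 2*(6 + 1)² = 2*7² = 2*49 = 98)
R(T) = 884 + 9*T (R(T) = 2 + 9*(T + 98) = 2 + 9*(98 + T) = 2 + (882 + 9*T) = 884 + 9*T)
(154 - 288)*(-351) - R(510) = (154 - 288)*(-351) - (884 + 9*510) = -134*(-351) - (884 + 4590) = 47034 - 1*5474 = 47034 - 5474 = 41560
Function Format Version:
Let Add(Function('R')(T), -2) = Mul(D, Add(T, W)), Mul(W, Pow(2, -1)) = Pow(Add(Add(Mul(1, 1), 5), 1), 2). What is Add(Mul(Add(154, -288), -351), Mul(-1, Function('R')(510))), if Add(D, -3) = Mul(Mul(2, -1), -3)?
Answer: 41560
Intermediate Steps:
D = 9 (D = Add(3, Mul(Mul(2, -1), -3)) = Add(3, Mul(-2, -3)) = Add(3, 6) = 9)
W = 98 (W = Mul(2, Pow(Add(Add(Mul(1, 1), 5), 1), 2)) = Mul(2, Pow(Add(Add(1, 5), 1), 2)) = Mul(2, Pow(Add(6, 1), 2)) = Mul(2, Pow(7, 2)) = Mul(2, 49) = 98)
Function('R')(T) = Add(884, Mul(9, T)) (Function('R')(T) = Add(2, Mul(9, Add(T, 98))) = Add(2, Mul(9, Add(98, T))) = Add(2, Add(882, Mul(9, T))) = Add(884, Mul(9, T)))
Add(Mul(Add(154, -288), -351), Mul(-1, Function('R')(510))) = Add(Mul(Add(154, -288), -351), Mul(-1, Add(884, Mul(9, 510)))) = Add(Mul(-134, -351), Mul(-1, Add(884, 4590))) = Add(47034, Mul(-1, 5474)) = Add(47034, -5474) = 41560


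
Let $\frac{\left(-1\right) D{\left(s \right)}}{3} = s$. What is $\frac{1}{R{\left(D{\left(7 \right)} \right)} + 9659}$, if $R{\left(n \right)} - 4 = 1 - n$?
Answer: $\frac{1}{9685} \approx 0.00010325$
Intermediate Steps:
$D{\left(s \right)} = - 3 s$
$R{\left(n \right)} = 5 - n$ ($R{\left(n \right)} = 4 - \left(-1 + n\right) = 5 - n$)
$\frac{1}{R{\left(D{\left(7 \right)} \right)} + 9659} = \frac{1}{\left(5 - \left(-3\right) 7\right) + 9659} = \frac{1}{\left(5 - -21\right) + 9659} = \frac{1}{\left(5 + 21\right) + 9659} = \frac{1}{26 + 9659} = \frac{1}{9685}$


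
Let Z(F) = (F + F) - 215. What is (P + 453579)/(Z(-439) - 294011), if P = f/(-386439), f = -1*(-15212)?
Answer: -175280599969/114039694656 ≈ -1.5370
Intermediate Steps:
f = 15212
Z(F) = -215 + 2*F (Z(F) = 2*F - 215 = -215 + 2*F)
P = -15212/386439 (P = 15212/(-386439) = 15212*(-1/386439) = -15212/386439 ≈ -0.039365)
(P + 453579)/(Z(-439) - 294011) = (-15212/386439 + 453579)/((-215 + 2*(-439)) - 294011) = 175280599969/(386439*((-215 - 878) - 294011)) = 175280599969/(386439*(-1093 - 294011)) = (175280599969/386439)/(-295104) = (175280599969/386439)*(-1/295104) = -175280599969/114039694656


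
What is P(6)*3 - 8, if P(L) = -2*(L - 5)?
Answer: -14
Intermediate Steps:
P(L) = 10 - 2*L (P(L) = -2*(-5 + L) = 10 - 2*L)
P(6)*3 - 8 = (10 - 2*6)*3 - 8 = (10 - 12)*3 - 8 = -2*3 - 8 = -6 - 8 = -14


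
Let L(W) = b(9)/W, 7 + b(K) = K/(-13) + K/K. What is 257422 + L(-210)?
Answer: 234254049/910 ≈ 2.5742e+5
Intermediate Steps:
b(K) = -6 - K/13 (b(K) = -7 + (K/(-13) + K/K) = -7 + (K*(-1/13) + 1) = -7 + (-K/13 + 1) = -7 + (1 - K/13) = -6 - K/13)
L(W) = -87/(13*W) (L(W) = (-6 - 1/13*9)/W = (-6 - 9/13)/W = -87/(13*W))
257422 + L(-210) = 257422 - 87/13/(-210) = 257422 - 87/13*(-1/210) = 257422 + 29/910 = 234254049/910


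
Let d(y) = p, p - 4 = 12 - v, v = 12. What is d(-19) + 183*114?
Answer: 20866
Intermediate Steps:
p = 4 (p = 4 + (12 - 1*12) = 4 + (12 - 12) = 4 + 0 = 4)
d(y) = 4
d(-19) + 183*114 = 4 + 183*114 = 4 + 20862 = 20866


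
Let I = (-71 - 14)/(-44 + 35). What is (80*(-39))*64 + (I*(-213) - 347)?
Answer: -606116/3 ≈ -2.0204e+5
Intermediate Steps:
I = 85/9 (I = -85/(-9) = -85*(-1/9) = 85/9 ≈ 9.4444)
(80*(-39))*64 + (I*(-213) - 347) = (80*(-39))*64 + ((85/9)*(-213) - 347) = -3120*64 + (-6035/3 - 347) = -199680 - 7076/3 = -606116/3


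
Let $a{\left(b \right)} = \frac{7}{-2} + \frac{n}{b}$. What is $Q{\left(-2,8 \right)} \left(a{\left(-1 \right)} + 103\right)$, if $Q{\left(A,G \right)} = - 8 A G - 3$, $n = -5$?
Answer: $\frac{26125}{2} \approx 13063.0$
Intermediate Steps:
$Q{\left(A,G \right)} = -3 - 8 A G$ ($Q{\left(A,G \right)} = - 8 A G - 3 = -3 - 8 A G$)
$a{\left(b \right)} = - \frac{7}{2} - \frac{5}{b}$ ($a{\left(b \right)} = \frac{7}{-2} - \frac{5}{b} = 7 \left(- \frac{1}{2}\right) - \frac{5}{b} = - \frac{7}{2} - \frac{5}{b}$)
$Q{\left(-2,8 \right)} \left(a{\left(-1 \right)} + 103\right) = \left(-3 - \left(-16\right) 8\right) \left(\left(- \frac{7}{2} - \frac{5}{-1}\right) + 103\right) = \left(-3 + 128\right) \left(\left(- \frac{7}{2} - -5\right) + 103\right) = 125 \left(\left(- \frac{7}{2} + 5\right) + 103\right) = 125 \left(\frac{3}{2} + 103\right) = 125 \cdot \frac{209}{2} = \frac{26125}{2}$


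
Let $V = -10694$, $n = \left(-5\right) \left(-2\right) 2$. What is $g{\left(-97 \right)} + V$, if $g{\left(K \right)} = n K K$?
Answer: $177486$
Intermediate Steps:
$n = 20$ ($n = 10 \cdot 2 = 20$)
$g{\left(K \right)} = 20 K^{2}$ ($g{\left(K \right)} = 20 K K = 20 K^{2}$)
$g{\left(-97 \right)} + V = 20 \left(-97\right)^{2} - 10694 = 20 \cdot 9409 - 10694 = 188180 - 10694 = 177486$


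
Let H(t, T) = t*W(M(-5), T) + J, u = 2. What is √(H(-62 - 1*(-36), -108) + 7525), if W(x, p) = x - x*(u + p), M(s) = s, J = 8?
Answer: √21443 ≈ 146.43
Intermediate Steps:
W(x, p) = x - x*(2 + p)
H(t, T) = 8 + t*(5 + 5*T) (H(t, T) = t*(-1*(-5)*(1 + T)) + 8 = t*(5 + 5*T) + 8 = 8 + t*(5 + 5*T))
√(H(-62 - 1*(-36), -108) + 7525) = √((8 + 5*(-62 - 1*(-36))*(1 - 108)) + 7525) = √((8 + 5*(-62 + 36)*(-107)) + 7525) = √((8 + 5*(-26)*(-107)) + 7525) = √((8 + 13910) + 7525) = √(13918 + 7525) = √21443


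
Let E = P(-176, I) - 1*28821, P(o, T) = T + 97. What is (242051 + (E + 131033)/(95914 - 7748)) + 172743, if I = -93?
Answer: 18285415010/44083 ≈ 4.1480e+5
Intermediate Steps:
P(o, T) = 97 + T
E = -28817 (E = (97 - 93) - 1*28821 = 4 - 28821 = -28817)
(242051 + (E + 131033)/(95914 - 7748)) + 172743 = (242051 + (-28817 + 131033)/(95914 - 7748)) + 172743 = (242051 + 102216/88166) + 172743 = (242051 + 102216*(1/88166)) + 172743 = (242051 + 51108/44083) + 172743 = 10670385341/44083 + 172743 = 18285415010/44083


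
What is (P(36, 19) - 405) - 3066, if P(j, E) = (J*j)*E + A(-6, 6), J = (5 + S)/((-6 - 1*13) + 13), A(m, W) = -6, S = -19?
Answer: -1881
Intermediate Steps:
J = 7/3 (J = (5 - 19)/((-6 - 1*13) + 13) = -14/((-6 - 13) + 13) = -14/(-19 + 13) = -14/(-6) = -14*(-⅙) = 7/3 ≈ 2.3333)
P(j, E) = -6 + 7*E*j/3 (P(j, E) = (7*j/3)*E - 6 = 7*E*j/3 - 6 = -6 + 7*E*j/3)
(P(36, 19) - 405) - 3066 = ((-6 + (7/3)*19*36) - 405) - 3066 = ((-6 + 1596) - 405) - 3066 = (1590 - 405) - 3066 = 1185 - 3066 = -1881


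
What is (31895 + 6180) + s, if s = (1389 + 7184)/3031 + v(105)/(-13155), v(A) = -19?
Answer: 1518269885779/39872805 ≈ 38078.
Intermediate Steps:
s = 112835404/39872805 (s = (1389 + 7184)/3031 - 19/(-13155) = 8573*(1/3031) - 19*(-1/13155) = 8573/3031 + 19/13155 = 112835404/39872805 ≈ 2.8299)
(31895 + 6180) + s = (31895 + 6180) + 112835404/39872805 = 38075 + 112835404/39872805 = 1518269885779/39872805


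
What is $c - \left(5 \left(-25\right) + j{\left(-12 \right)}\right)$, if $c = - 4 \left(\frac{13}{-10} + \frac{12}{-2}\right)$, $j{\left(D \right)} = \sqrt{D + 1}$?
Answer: $\frac{771}{5} - i \sqrt{11} \approx 154.2 - 3.3166 i$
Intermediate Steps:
$j{\left(D \right)} = \sqrt{1 + D}$
$c = \frac{146}{5}$ ($c = - 4 \left(13 \left(- \frac{1}{10}\right) + 12 \left(- \frac{1}{2}\right)\right) = - 4 \left(- \frac{13}{10} - 6\right) = \left(-4\right) \left(- \frac{73}{10}\right) = \frac{146}{5} \approx 29.2$)
$c - \left(5 \left(-25\right) + j{\left(-12 \right)}\right) = \frac{146}{5} - \left(5 \left(-25\right) + \sqrt{1 - 12}\right) = \frac{146}{5} - \left(-125 + \sqrt{-11}\right) = \frac{146}{5} - \left(-125 + i \sqrt{11}\right) = \frac{146}{5} + \left(125 - i \sqrt{11}\right) = \frac{771}{5} - i \sqrt{11}$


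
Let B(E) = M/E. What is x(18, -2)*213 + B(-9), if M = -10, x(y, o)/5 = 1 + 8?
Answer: 86275/9 ≈ 9586.1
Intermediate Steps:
x(y, o) = 45 (x(y, o) = 5*(1 + 8) = 5*9 = 45)
B(E) = -10/E
x(18, -2)*213 + B(-9) = 45*213 - 10/(-9) = 9585 - 10*(-⅑) = 9585 + 10/9 = 86275/9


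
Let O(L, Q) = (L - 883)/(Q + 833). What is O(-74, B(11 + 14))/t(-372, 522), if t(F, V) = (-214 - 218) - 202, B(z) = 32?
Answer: 957/548410 ≈ 0.0017450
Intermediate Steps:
t(F, V) = -634 (t(F, V) = -432 - 202 = -634)
O(L, Q) = (-883 + L)/(833 + Q)
O(-74, B(11 + 14))/t(-372, 522) = ((-883 - 74)/(833 + 32))/(-634) = (-957/865)*(-1/634) = ((1/865)*(-957))*(-1/634) = -957/865*(-1/634) = 957/548410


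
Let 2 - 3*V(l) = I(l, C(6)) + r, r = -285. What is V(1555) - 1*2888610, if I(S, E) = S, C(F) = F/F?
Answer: -8667098/3 ≈ -2.8890e+6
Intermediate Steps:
C(F) = 1
V(l) = 287/3 - l/3 (V(l) = ⅔ - (l - 285)/3 = ⅔ - (-285 + l)/3 = ⅔ + (95 - l/3) = 287/3 - l/3)
V(1555) - 1*2888610 = (287/3 - ⅓*1555) - 1*2888610 = (287/3 - 1555/3) - 2888610 = -1268/3 - 2888610 = -8667098/3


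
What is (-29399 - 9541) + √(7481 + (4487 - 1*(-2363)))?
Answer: -38940 + √14331 ≈ -38820.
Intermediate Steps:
(-29399 - 9541) + √(7481 + (4487 - 1*(-2363))) = -38940 + √(7481 + (4487 + 2363)) = -38940 + √(7481 + 6850) = -38940 + √14331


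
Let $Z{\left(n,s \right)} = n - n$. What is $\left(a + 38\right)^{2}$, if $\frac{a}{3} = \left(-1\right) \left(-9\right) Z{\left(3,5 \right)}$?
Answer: $1444$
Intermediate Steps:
$Z{\left(n,s \right)} = 0$
$a = 0$ ($a = 3 \left(-1\right) \left(-9\right) 0 = 3 \cdot 9 \cdot 0 = 3 \cdot 0 = 0$)
$\left(a + 38\right)^{2} = \left(0 + 38\right)^{2} = 38^{2} = 1444$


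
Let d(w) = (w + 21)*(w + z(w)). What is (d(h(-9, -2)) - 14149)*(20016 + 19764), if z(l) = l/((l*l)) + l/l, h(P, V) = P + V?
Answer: -6235475220/11 ≈ -5.6686e+8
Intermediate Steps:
z(l) = 1 + 1/l (z(l) = l/(l²) + 1 = l/l² + 1 = 1/l + 1 = 1 + 1/l)
d(w) = (21 + w)*(w + (1 + w)/w) (d(w) = (w + 21)*(w + (1 + w)/w) = (21 + w)*(w + (1 + w)/w))
(d(h(-9, -2)) - 14149)*(20016 + 19764) = ((22 + (-9 - 2)² + 21/(-9 - 2) + 22*(-9 - 2)) - 14149)*(20016 + 19764) = ((22 + (-11)² + 21/(-11) + 22*(-11)) - 14149)*39780 = ((22 + 121 + 21*(-1/11) - 242) - 14149)*39780 = ((22 + 121 - 21/11 - 242) - 14149)*39780 = (-1110/11 - 14149)*39780 = -156749/11*39780 = -6235475220/11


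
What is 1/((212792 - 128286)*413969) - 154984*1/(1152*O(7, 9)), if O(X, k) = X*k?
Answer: -338861515173025/158682272528304 ≈ -2.1355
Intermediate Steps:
1/((212792 - 128286)*413969) - 154984*1/(1152*O(7, 9)) = 1/((212792 - 128286)*413969) - 154984/((72*16)*(7*9)) = (1/413969)/84506 - 154984/(1152*63) = (1/84506)*(1/413969) - 154984/72576 = 1/34982864314 - 154984*1/72576 = 1/34982864314 - 19373/9072 = -338861515173025/158682272528304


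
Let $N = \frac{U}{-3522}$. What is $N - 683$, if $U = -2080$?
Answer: $- \frac{1201723}{1761} \approx -682.41$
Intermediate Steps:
$N = \frac{1040}{1761}$ ($N = - \frac{2080}{-3522} = \left(-2080\right) \left(- \frac{1}{3522}\right) = \frac{1040}{1761} \approx 0.59057$)
$N - 683 = \frac{1040}{1761} - 683 = - \frac{1201723}{1761}$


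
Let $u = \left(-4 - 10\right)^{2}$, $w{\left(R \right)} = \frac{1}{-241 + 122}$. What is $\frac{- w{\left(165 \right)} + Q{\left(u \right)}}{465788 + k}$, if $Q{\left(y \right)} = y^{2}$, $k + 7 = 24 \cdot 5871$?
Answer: $\frac{914301}{14439103} \approx 0.063321$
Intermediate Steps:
$k = 140897$ ($k = -7 + 24 \cdot 5871 = -7 + 140904 = 140897$)
$w{\left(R \right)} = - \frac{1}{119}$ ($w{\left(R \right)} = \frac{1}{-119} = - \frac{1}{119}$)
$u = 196$ ($u = \left(-14\right)^{2} = 196$)
$\frac{- w{\left(165 \right)} + Q{\left(u \right)}}{465788 + k} = \frac{\left(-1\right) \left(- \frac{1}{119}\right) + 196^{2}}{465788 + 140897} = \frac{\frac{1}{119} + 38416}{606685} = \frac{4571505}{119} \cdot \frac{1}{606685} = \frac{914301}{14439103}$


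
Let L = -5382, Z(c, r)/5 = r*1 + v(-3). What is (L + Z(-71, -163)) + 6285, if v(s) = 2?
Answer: 98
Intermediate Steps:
Z(c, r) = 10 + 5*r (Z(c, r) = 5*(r*1 + 2) = 5*(r + 2) = 5*(2 + r) = 10 + 5*r)
(L + Z(-71, -163)) + 6285 = (-5382 + (10 + 5*(-163))) + 6285 = (-5382 + (10 - 815)) + 6285 = (-5382 - 805) + 6285 = -6187 + 6285 = 98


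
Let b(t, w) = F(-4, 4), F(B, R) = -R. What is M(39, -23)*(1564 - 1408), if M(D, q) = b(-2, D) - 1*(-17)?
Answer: 2028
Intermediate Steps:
b(t, w) = -4 (b(t, w) = -1*4 = -4)
M(D, q) = 13 (M(D, q) = -4 - 1*(-17) = -4 + 17 = 13)
M(39, -23)*(1564 - 1408) = 13*(1564 - 1408) = 13*156 = 2028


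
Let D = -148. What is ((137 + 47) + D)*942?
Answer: 33912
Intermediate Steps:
((137 + 47) + D)*942 = ((137 + 47) - 148)*942 = (184 - 148)*942 = 36*942 = 33912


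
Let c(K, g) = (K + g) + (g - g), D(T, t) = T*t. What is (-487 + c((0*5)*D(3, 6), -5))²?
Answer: 242064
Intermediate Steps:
c(K, g) = K + g (c(K, g) = (K + g) + 0 = K + g)
(-487 + c((0*5)*D(3, 6), -5))² = (-487 + ((0*5)*(3*6) - 5))² = (-487 + (0*18 - 5))² = (-487 + (0 - 5))² = (-487 - 5)² = (-492)² = 242064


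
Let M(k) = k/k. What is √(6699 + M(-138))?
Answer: 10*√67 ≈ 81.854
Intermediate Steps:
M(k) = 1
√(6699 + M(-138)) = √(6699 + 1) = √6700 = 10*√67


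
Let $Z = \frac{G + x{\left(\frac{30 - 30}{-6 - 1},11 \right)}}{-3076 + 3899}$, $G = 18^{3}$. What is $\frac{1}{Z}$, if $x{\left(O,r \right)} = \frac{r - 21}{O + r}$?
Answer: $\frac{9053}{64142} \approx 0.14114$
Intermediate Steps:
$G = 5832$
$x{\left(O,r \right)} = \frac{-21 + r}{O + r}$
$Z = \frac{64142}{9053}$ ($Z = \frac{5832 + \frac{-21 + 11}{\frac{30 - 30}{-6 - 1} + 11}}{-3076 + 3899} = \frac{5832 + \frac{1}{\frac{0}{-7} + 11} \left(-10\right)}{823} = \left(5832 + \frac{1}{0 \left(- \frac{1}{7}\right) + 11} \left(-10\right)\right) \frac{1}{823} = \left(5832 + \frac{1}{0 + 11} \left(-10\right)\right) \frac{1}{823} = \left(5832 + \frac{1}{11} \left(-10\right)\right) \frac{1}{823} = \left(5832 - \frac{10}{11}\right) \frac{1}{823} = \frac{64142}{11} \cdot \frac{1}{823} = \frac{64142}{9053} \approx 7.0852$)
$\frac{1}{Z} = \frac{1}{\frac{64142}{9053}} = \frac{9053}{64142}$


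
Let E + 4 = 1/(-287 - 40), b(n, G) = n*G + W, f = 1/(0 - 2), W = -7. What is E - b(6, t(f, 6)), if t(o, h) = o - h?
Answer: 13733/327 ≈ 41.997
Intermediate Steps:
f = -1/2 (f = 1/(-2) = -1/2 ≈ -0.50000)
b(n, G) = -7 + G*n (b(n, G) = n*G - 7 = G*n - 7 = -7 + G*n)
E = -1309/327 (E = -4 + 1/(-287 - 40) = -4 + 1/(-327) = -4 - 1/327 = -1309/327 ≈ -4.0031)
E - b(6, t(f, 6)) = -1309/327 - (-7 + (-1/2 - 1*6)*6) = -1309/327 - (-7 + (-1/2 - 6)*6) = -1309/327 - (-7 - 13/2*6) = -1309/327 - (-7 - 39) = -1309/327 - 1*(-46) = -1309/327 + 46 = 13733/327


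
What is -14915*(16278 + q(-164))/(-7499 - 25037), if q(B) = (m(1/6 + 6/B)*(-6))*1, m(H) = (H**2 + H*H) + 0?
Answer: 87454027925/11719932 ≈ 7462.0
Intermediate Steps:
m(H) = 2*H**2 (m(H) = (H**2 + H**2) + 0 = 2*H**2 + 0 = 2*H**2)
q(B) = -12*(1/6 + 6/B)**2 (q(B) = ((2*(1/6 + 6/B)**2)*(-6))*1 = -12*(1/6 + 6/B)**2*1 = -12*(1/6 + 6/B)**2)
-14915*(16278 + q(-164))/(-7499 - 25037) = -14915*(16278 - 1/3*(36 - 164)**2/(-164)**2)/(-7499 - 25037) = -14915/((-32536/(16278 - 1/3*1/26896*(-128)**2))) = -14915/((-32536/(16278 - 1/3*1/26896*16384))) = -14915/((-32536/(16278 - 1024/5043))) = -14915/((-32536/82088930/5043)) = -14915/((-32536*5043/82088930)) = -14915/(-11719932/5863495) = -14915*(-5863495/11719932) = 87454027925/11719932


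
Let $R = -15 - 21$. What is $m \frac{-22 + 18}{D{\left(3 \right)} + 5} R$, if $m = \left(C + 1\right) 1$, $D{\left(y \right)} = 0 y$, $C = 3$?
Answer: $\frac{576}{5} \approx 115.2$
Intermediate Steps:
$D{\left(y \right)} = 0$
$R = -36$
$m = 4$ ($m = \left(3 + 1\right) 1 = 4 \cdot 1 = 4$)
$m \frac{-22 + 18}{D{\left(3 \right)} + 5} R = 4 \frac{-22 + 18}{0 + 5} \left(-36\right) = 4 \left(- \frac{4}{5}\right) \left(-36\right) = \left(- \frac{16}{5}\right) \left(-36\right) = \frac{576}{5}$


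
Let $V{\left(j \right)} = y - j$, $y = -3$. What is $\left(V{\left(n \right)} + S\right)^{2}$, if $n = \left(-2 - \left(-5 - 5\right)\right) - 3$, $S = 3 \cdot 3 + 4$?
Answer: $25$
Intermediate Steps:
$S = 13$ ($S = 9 + 4 = 13$)
$n = 5$ ($n = \left(-2 - -10\right) - 3 = \left(-2 + 10\right) - 3 = 8 - 3 = 5$)
$V{\left(j \right)} = -3 - j$
$\left(V{\left(n \right)} + S\right)^{2} = \left(\left(-3 - 5\right) + 13\right)^{2} = \left(-8 + 13\right)^{2} = 5^{2} = 25$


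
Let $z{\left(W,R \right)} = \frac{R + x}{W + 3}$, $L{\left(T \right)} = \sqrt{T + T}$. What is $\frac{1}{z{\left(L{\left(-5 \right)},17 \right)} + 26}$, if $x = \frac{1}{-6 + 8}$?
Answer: $\frac{2186}{63521} + \frac{70 i \sqrt{10}}{63521} \approx 0.034414 + 0.0034848 i$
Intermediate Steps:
$x = \frac{1}{2} \approx 0.5$
$L{\left(T \right)} = \sqrt{2} \sqrt{T}$ ($L{\left(T \right)} = \sqrt{2 T} = \sqrt{2} \sqrt{T}$)
$z{\left(W,R \right)} = \frac{\frac{1}{2} + R}{3 + W}$ ($z{\left(W,R \right)} = \frac{R + \frac{1}{2}}{W + 3} = \frac{\frac{1}{2} + R}{3 + W}$)
$\frac{1}{z{\left(L{\left(-5 \right)},17 \right)} + 26} = \frac{1}{\frac{\frac{1}{2} + 17}{3 + \sqrt{2} \sqrt{-5}} + 26} = \frac{1}{\frac{1}{3 + \sqrt{2} i \sqrt{5}} \cdot \frac{35}{2} + 26} = \frac{1}{\frac{1}{3 + i \sqrt{10}} \cdot \frac{35}{2} + 26} = \frac{1}{\frac{35}{2 \left(3 + i \sqrt{10}\right)} + 26} = \frac{1}{26 + \frac{35}{2 \left(3 + i \sqrt{10}\right)}}$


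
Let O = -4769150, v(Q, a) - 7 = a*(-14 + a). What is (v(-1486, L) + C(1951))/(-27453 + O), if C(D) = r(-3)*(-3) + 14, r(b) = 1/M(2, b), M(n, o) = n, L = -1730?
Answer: -6034279/9593206 ≈ -0.62902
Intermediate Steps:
r(b) = ½ (r(b) = 1/2 = ½)
v(Q, a) = 7 + a*(-14 + a)
C(D) = 25/2 (C(D) = (½)*(-3) + 14 = -3/2 + 14 = 25/2)
(v(-1486, L) + C(1951))/(-27453 + O) = ((7 + (-1730)² - 14*(-1730)) + 25/2)/(-27453 - 4769150) = ((7 + 2992900 + 24220) + 25/2)/(-4796603) = (3017127 + 25/2)*(-1/4796603) = (6034279/2)*(-1/4796603) = -6034279/9593206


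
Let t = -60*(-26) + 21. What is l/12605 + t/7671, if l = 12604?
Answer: 38871263/32230985 ≈ 1.2060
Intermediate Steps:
t = 1581 (t = 1560 + 21 = 1581)
l/12605 + t/7671 = 12604/12605 + 1581/7671 = 12604*(1/12605) + 1581*(1/7671) = 12604/12605 + 527/2557 = 38871263/32230985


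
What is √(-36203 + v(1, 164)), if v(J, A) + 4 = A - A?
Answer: 9*I*√447 ≈ 190.28*I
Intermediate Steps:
v(J, A) = -4 (v(J, A) = -4 + (A - A) = -4 + 0 = -4)
√(-36203 + v(1, 164)) = √(-36203 - 4) = √(-36207) = 9*I*√447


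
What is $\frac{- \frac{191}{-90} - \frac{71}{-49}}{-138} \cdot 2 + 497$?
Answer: $\frac{151216381}{304290} \approx 496.95$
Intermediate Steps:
$\frac{- \frac{191}{-90} - \frac{71}{-49}}{-138} \cdot 2 + 497 = \left(\left(-191\right) \left(- \frac{1}{90}\right) - - \frac{71}{49}\right) \left(- \frac{1}{138}\right) 2 + 497 = \left(\frac{191}{90} + \frac{71}{49}\right) \left(- \frac{1}{138}\right) 2 + 497 = \frac{15749}{4410} \left(- \frac{1}{138}\right) 2 + 497 = \left(- \frac{15749}{608580}\right) 2 + 497 = - \frac{15749}{304290} + 497 = \frac{151216381}{304290}$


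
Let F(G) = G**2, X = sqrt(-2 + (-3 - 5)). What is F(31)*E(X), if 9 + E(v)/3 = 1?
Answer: -23064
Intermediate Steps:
X = I*sqrt(10) (X = sqrt(-2 - 8) = sqrt(-10) = I*sqrt(10) ≈ 3.1623*I)
E(v) = -24 (E(v) = -27 + 3*1 = -27 + 3 = -24)
F(31)*E(X) = 31**2*(-24) = 961*(-24) = -23064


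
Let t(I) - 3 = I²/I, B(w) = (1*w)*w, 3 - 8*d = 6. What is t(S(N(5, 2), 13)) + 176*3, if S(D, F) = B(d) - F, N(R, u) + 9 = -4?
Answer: 33161/64 ≈ 518.14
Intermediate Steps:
d = -3/8 (d = 3/8 - ⅛*6 = 3/8 - ¾ = -3/8 ≈ -0.37500)
N(R, u) = -13 (N(R, u) = -9 - 4 = -13)
B(w) = w² (B(w) = w*w = w²)
S(D, F) = 9/64 - F (S(D, F) = (-3/8)² - F = 9/64 - F)
t(I) = 3 + I (t(I) = 3 + I²/I = 3 + I)
t(S(N(5, 2), 13)) + 176*3 = (3 + (9/64 - 1*13)) + 176*3 = (3 + (9/64 - 13)) + 528 = (3 - 823/64) + 528 = -631/64 + 528 = 33161/64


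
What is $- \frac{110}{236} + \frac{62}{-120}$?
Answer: $- \frac{3479}{3540} \approx -0.98277$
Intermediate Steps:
$- \frac{110}{236} + \frac{62}{-120} = \left(-110\right) \frac{1}{236} + 62 \left(- \frac{1}{120}\right) = - \frac{55}{118} - \frac{31}{60} = - \frac{3479}{3540}$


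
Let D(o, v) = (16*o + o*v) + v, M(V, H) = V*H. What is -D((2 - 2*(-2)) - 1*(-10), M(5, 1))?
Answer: -341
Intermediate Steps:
M(V, H) = H*V
D(o, v) = v + 16*o + o*v
-D((2 - 2*(-2)) - 1*(-10), M(5, 1)) = -(1*5 + 16*((2 - 2*(-2)) - 1*(-10)) + ((2 - 2*(-2)) - 1*(-10))*(1*5)) = -(5 + 16*((2 + 4) + 10) + ((2 + 4) + 10)*5) = -(5 + 16*(6 + 10) + (6 + 10)*5) = -(5 + 16*16 + 16*5) = -(5 + 256 + 80) = -1*341 = -341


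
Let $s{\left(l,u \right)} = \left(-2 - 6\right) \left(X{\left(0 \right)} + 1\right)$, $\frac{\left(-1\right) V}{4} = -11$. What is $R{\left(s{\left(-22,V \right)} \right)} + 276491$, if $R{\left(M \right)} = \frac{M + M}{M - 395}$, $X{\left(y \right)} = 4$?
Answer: $\frac{24054733}{87} \approx 2.7649 \cdot 10^{5}$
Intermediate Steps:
$V = 44$ ($V = \left(-4\right) \left(-11\right) = 44$)
$s{\left(l,u \right)} = -40$ ($s{\left(l,u \right)} = \left(-2 - 6\right) \left(4 + 1\right) = \left(-8\right) 5 = -40$)
$R{\left(M \right)} = \frac{2 M}{-395 + M}$
$R{\left(s{\left(-22,V \right)} \right)} + 276491 = 2 \left(-40\right) \frac{1}{-395 - 40} + 276491 = 2 \left(-40\right) \frac{1}{-435} + 276491 = 2 \left(-40\right) \left(- \frac{1}{435}\right) + 276491 = \frac{16}{87} + 276491 = \frac{24054733}{87}$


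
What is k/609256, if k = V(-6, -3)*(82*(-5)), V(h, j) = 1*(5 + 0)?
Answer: -1025/304628 ≈ -0.0033648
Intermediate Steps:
V(h, j) = 5 (V(h, j) = 1*5 = 5)
k = -2050 (k = 5*(82*(-5)) = 5*(-410) = -2050)
k/609256 = -2050/609256 = -2050*1/609256 = -1025/304628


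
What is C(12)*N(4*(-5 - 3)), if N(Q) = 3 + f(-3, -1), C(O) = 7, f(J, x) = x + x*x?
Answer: 21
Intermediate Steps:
f(J, x) = x + x²
N(Q) = 3 (N(Q) = 3 - (1 - 1) = 3 - 1*0 = 3 + 0 = 3)
C(12)*N(4*(-5 - 3)) = 7*3 = 21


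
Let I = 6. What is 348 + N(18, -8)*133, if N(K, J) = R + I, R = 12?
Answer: 2742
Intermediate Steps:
N(K, J) = 18 (N(K, J) = 12 + 6 = 18)
348 + N(18, -8)*133 = 348 + 18*133 = 348 + 2394 = 2742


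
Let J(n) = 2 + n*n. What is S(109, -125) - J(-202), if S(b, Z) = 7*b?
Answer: -40043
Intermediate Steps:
J(n) = 2 + n²
S(109, -125) - J(-202) = 7*109 - (2 + (-202)²) = 763 - (2 + 40804) = 763 - 1*40806 = 763 - 40806 = -40043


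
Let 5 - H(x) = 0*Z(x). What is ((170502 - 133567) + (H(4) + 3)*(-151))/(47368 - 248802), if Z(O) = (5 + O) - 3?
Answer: -35727/201434 ≈ -0.17736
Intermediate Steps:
Z(O) = 2 + O
H(x) = 5 (H(x) = 5 - 0*(2 + x) = 5 - 1*0 = 5 + 0 = 5)
((170502 - 133567) + (H(4) + 3)*(-151))/(47368 - 248802) = ((170502 - 133567) + (5 + 3)*(-151))/(47368 - 248802) = (36935 + 8*(-151))/(-201434) = (36935 - 1208)*(-1/201434) = 35727*(-1/201434) = -35727/201434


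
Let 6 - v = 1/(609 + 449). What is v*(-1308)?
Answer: -4150938/529 ≈ -7846.8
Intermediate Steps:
v = 6347/1058 (v = 6 - 1/(609 + 449) = 6 - 1/1058 = 6347/1058 ≈ 5.9991)
v*(-1308) = (6347/1058)*(-1308) = -4150938/529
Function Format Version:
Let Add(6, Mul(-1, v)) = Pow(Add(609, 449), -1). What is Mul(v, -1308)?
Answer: Rational(-4150938, 529) ≈ -7846.8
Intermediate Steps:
v = Rational(6347, 1058) (v = Add(6, Mul(-1, Pow(Add(609, 449), -1))) = Add(6, Mul(-1, Pow(1058, -1))) = Add(6, Mul(-1, Rational(1, 1058))) = Add(6, Rational(-1, 1058)) = Rational(6347, 1058) ≈ 5.9991)
Mul(v, -1308) = Mul(Rational(6347, 1058), -1308) = Rational(-4150938, 529)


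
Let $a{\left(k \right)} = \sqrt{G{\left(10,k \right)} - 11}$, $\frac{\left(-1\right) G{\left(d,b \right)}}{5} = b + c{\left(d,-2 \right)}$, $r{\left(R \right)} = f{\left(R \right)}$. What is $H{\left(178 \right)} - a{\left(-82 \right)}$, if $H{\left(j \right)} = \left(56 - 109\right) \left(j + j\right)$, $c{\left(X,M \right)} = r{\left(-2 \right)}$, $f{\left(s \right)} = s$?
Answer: $-18868 - \sqrt{409} \approx -18888.0$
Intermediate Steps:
$r{\left(R \right)} = R$
$c{\left(X,M \right)} = -2$
$H{\left(j \right)} = - 106 j$ ($H{\left(j \right)} = - 53 \cdot 2 j = - 106 j$)
$G{\left(d,b \right)} = 10 - 5 b$ ($G{\left(d,b \right)} = - 5 \left(b - 2\right) = - 5 \left(-2 + b\right) = 10 - 5 b$)
$a{\left(k \right)} = \sqrt{-1 - 5 k}$ ($a{\left(k \right)} = \sqrt{\left(10 - 5 k\right) - 11} = \sqrt{-1 - 5 k}$)
$H{\left(178 \right)} - a{\left(-82 \right)} = \left(-106\right) 178 - \sqrt{-1 - -410} = -18868 - \sqrt{-1 + 410} = -18868 - \sqrt{409}$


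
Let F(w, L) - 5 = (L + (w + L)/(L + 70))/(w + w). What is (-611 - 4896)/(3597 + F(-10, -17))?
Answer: -1459355/954762 ≈ -1.5285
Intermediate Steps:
F(w, L) = 5 + (L + (L + w)/(70 + L))/(2*w) (F(w, L) = 5 + (L + (w + L)/(L + 70))/(w + w) = 5 + (L + (L + w)/(70 + L))/((2*w)) = 5 + (L + (L + w)/(70 + L))*(1/(2*w)) = 5 + (L + (L + w)/(70 + L))/(2*w))
(-611 - 4896)/(3597 + F(-10, -17)) = (-611 - 4896)/(3597 + (1/2)*((-17)**2 + 71*(-17) + 701*(-10) + 10*(-17)*(-10))/(-10*(70 - 17))) = -5507/(3597 + (1/2)*(-1/10)*(289 - 1207 - 7010 + 1700)/53) = -5507/(3597 + (1/2)*(-1/10)*(1/53)*(-6228)) = -5507/(3597 + 1557/265) = -5507/954762/265 = -5507*265/954762 = -1459355/954762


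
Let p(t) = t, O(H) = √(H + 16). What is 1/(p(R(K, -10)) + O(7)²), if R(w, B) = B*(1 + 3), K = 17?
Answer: -1/17 ≈ -0.058824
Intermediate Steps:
O(H) = √(16 + H)
R(w, B) = 4*B (R(w, B) = B*4 = 4*B)
1/(p(R(K, -10)) + O(7)²) = 1/(4*(-10) + (√(16 + 7))²) = 1/(-40 + (√23)²) = 1/(-40 + 23) = 1/(-17) = -1/17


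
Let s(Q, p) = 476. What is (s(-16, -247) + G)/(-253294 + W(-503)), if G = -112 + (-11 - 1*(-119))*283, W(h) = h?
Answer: -30928/253797 ≈ -0.12186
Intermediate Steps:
G = 30452 (G = -112 + (-11 + 119)*283 = -112 + 108*283 = -112 + 30564 = 30452)
(s(-16, -247) + G)/(-253294 + W(-503)) = (476 + 30452)/(-253294 - 503) = 30928/(-253797) = 30928*(-1/253797) = -30928/253797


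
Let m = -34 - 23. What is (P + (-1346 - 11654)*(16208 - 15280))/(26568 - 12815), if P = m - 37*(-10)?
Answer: -12063687/13753 ≈ -877.17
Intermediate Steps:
m = -57
P = 313 (P = -57 - 37*(-10) = -57 + 370 = 313)
(P + (-1346 - 11654)*(16208 - 15280))/(26568 - 12815) = (313 + (-1346 - 11654)*(16208 - 15280))/(26568 - 12815) = (313 - 13000*928)/13753 = (313 - 12064000)*(1/13753) = -12063687*1/13753 = -12063687/13753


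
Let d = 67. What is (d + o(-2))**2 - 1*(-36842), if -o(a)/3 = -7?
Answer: 44586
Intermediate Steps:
o(a) = 21 (o(a) = -3*(-7) = 21)
(d + o(-2))**2 - 1*(-36842) = (67 + 21)**2 - 1*(-36842) = 88**2 + 36842 = 7744 + 36842 = 44586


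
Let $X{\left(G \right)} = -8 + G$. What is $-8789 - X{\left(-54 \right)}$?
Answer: $-8727$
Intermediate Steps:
$-8789 - X{\left(-54 \right)} = -8789 - \left(-8 - 54\right) = -8789 - -62 = -8789 + 62 = -8727$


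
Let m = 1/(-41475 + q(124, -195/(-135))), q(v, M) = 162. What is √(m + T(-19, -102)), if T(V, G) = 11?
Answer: √18774362346/41313 ≈ 3.3166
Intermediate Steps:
m = -1/41313 (m = 1/(-41475 + 162) = 1/(-41313) = -1/41313 ≈ -2.4205e-5)
√(m + T(-19, -102)) = √(-1/41313 + 11) = √(454442/41313) = √18774362346/41313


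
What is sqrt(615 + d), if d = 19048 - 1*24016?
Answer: I*sqrt(4353) ≈ 65.977*I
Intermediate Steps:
d = -4968 (d = 19048 - 24016 = -4968)
sqrt(615 + d) = sqrt(615 - 4968) = sqrt(-4353) = I*sqrt(4353)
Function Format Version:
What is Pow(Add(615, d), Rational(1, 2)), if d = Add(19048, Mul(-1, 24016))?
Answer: Mul(I, Pow(4353, Rational(1, 2))) ≈ Mul(65.977, I)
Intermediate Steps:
d = -4968 (d = Add(19048, -24016) = -4968)
Pow(Add(615, d), Rational(1, 2)) = Pow(Add(615, -4968), Rational(1, 2)) = Pow(-4353, Rational(1, 2)) = Mul(I, Pow(4353, Rational(1, 2)))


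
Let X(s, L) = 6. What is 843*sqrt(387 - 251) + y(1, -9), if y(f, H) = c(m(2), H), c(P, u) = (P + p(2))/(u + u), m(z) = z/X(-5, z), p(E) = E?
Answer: -7/54 + 1686*sqrt(34) ≈ 9830.9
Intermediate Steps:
m(z) = z/6
c(P, u) = (2 + P)/(2*u) (c(P, u) = (P + 2)/(u + u) = (2 + P)/((2*u)) = (2 + P)*(1/(2*u)) = (2 + P)/(2*u))
y(f, H) = 7/(6*H) (y(f, H) = (2 + (1/6)*2)/(2*H) = (2 + 1/3)/(2*H) = (1/2)*(7/3)/H = 7/(6*H))
843*sqrt(387 - 251) + y(1, -9) = 843*sqrt(387 - 251) + (7/6)/(-9) = 843*sqrt(136) + (7/6)*(-1/9) = 843*(2*sqrt(34)) - 7/54 = 1686*sqrt(34) - 7/54 = -7/54 + 1686*sqrt(34)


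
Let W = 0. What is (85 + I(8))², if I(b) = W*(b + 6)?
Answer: 7225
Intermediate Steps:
I(b) = 0 (I(b) = 0*(b + 6) = 0*(6 + b) = 0)
(85 + I(8))² = (85 + 0)² = 85² = 7225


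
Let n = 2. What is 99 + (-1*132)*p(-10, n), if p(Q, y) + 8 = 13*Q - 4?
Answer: 18843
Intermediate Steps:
p(Q, y) = -12 + 13*Q (p(Q, y) = -8 + (13*Q - 4) = -8 + (-4 + 13*Q) = -12 + 13*Q)
99 + (-1*132)*p(-10, n) = 99 + (-1*132)*(-12 + 13*(-10)) = 99 - 132*(-12 - 130) = 99 - 132*(-142) = 99 + 18744 = 18843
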